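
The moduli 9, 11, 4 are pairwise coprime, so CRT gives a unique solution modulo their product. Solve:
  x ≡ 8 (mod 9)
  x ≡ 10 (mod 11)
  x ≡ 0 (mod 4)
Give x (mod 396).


Moduli 9, 11, 4 are pairwise coprime; by CRT there is a unique solution modulo M = 9 · 11 · 4 = 396.
Solve pairwise, accumulating the modulus:
  Start with x ≡ 8 (mod 9).
  Combine with x ≡ 10 (mod 11): since gcd(9, 11) = 1, we get a unique residue mod 99.
    Write x = 8 + 9·t and substitute into x ≡ 10 (mod 11): 9·t ≡ 10 − 8 = 2 (mod 11).
    The inverse of 9 mod 11 is 5 (since 9·5 = 45 = 4·11 + 1), so t ≡ 5·2 = 10 ≡ 10 (mod 11).
    Then x = 8 + 9·10 = 98, valid modulo lcm(9, 11) = 99: x ≡ 98 (mod 99).
  Combine with x ≡ 0 (mod 4): since gcd(99, 4) = 1, we get a unique residue mod 396.
    Write x = 98 + 99·t and substitute into x ≡ 0 (mod 4): 99·t ≡ 0 − 98 = -98 (mod 4).
    Reduce coefficients mod 4: 3·t ≡ 2 (mod 4).
    The inverse of 3 mod 4 is 3 (since 3·3 = 9 = 2·4 + 1), so t ≡ 3·2 = 6 ≡ 2 (mod 4).
    Then x = 98 + 99·2 = 296, valid modulo lcm(99, 4) = 396: x ≡ 296 (mod 396).
Verify: 296 mod 9 = 8 ✓, 296 mod 11 = 10 ✓, 296 mod 4 = 0 ✓.

x ≡ 296 (mod 396).


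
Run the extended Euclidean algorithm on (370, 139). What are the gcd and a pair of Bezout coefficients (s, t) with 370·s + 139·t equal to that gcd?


Euclidean algorithm on (370, 139) — divide until remainder is 0:
  370 = 2 · 139 + 92
  139 = 1 · 92 + 47
  92 = 1 · 47 + 45
  47 = 1 · 45 + 2
  45 = 22 · 2 + 1
  2 = 2 · 1 + 0
gcd(370, 139) = 1.
Track Bezout coefficients alongside the remainders: start with r₀ = 370 = a·1 + b·0 (s = 1, t = 0) and r₁ = 139 = a·0 + b·1 (s = 0, t = 1); each new remainder r_{k+1} = r_{k-1} − q_k·r_k inherits s_{k+1} = s_{k-1} − q_k·s_k, t_{k+1} = t_{k-1} − q_k·t_k, so r_k = a·s_k + b·t_k at every step:
  q = 2: r = 92, s = 1 − 2·0 = 1, t = 0 − 2·1 = -2  (check: 370·1 + 139·(-2) = 92)
  q = 1: r = 47, s = 0 − 1·1 = -1, t = 1 − 1·(-2) = 3  (check: 370·(-1) + 139·3 = 47)
  q = 1: r = 45, s = 1 − 1·(-1) = 2, t = -2 − 1·3 = -5  (check: 370·2 + 139·(-5) = 45)
  q = 1: r = 2, s = -1 − 1·2 = -3, t = 3 − 1·(-5) = 8  (check: 370·(-3) + 139·8 = 2)
  q = 22: r = 1, s = 2 − 22·(-3) = 68, t = -5 − 22·8 = -181  (check: 370·68 + 139·(-181) = 1)
The row with r = 1 (the gcd) gives the Bezout coefficients s = 68, t = -181.
Result: 370 · (68) + 139 · (-181) = 1.

gcd(370, 139) = 1; s = 68, t = -181 (check: 370·68 + 139·(-181) = 1).


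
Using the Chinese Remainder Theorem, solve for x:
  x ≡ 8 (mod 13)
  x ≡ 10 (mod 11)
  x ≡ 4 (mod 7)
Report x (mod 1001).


Moduli 13, 11, 7 are pairwise coprime; by CRT there is a unique solution modulo M = 13 · 11 · 7 = 1001.
Solve pairwise, accumulating the modulus:
  Start with x ≡ 8 (mod 13).
  Combine with x ≡ 10 (mod 11): since gcd(13, 11) = 1, we get a unique residue mod 143.
    Write x = 8 + 13·t and substitute into x ≡ 10 (mod 11): 13·t ≡ 10 − 8 = 2 (mod 11).
    Reduce coefficients mod 11: 2·t ≡ 2 (mod 11).
    The inverse of 2 mod 11 is 6 (since 2·6 = 12 = 1·11 + 1), so t ≡ 6·2 = 12 ≡ 1 (mod 11).
    Then x = 8 + 13·1 = 21, valid modulo lcm(13, 11) = 143: x ≡ 21 (mod 143).
  Combine with x ≡ 4 (mod 7): since gcd(143, 7) = 1, we get a unique residue mod 1001.
    Write x = 21 + 143·t and substitute into x ≡ 4 (mod 7): 143·t ≡ 4 − 21 = -17 (mod 7).
    Reduce coefficients mod 7: 3·t ≡ 4 (mod 7).
    The inverse of 3 mod 7 is 5 (since 3·5 = 15 = 2·7 + 1), so t ≡ 5·4 = 20 ≡ 6 (mod 7).
    Then x = 21 + 143·6 = 879, valid modulo lcm(143, 7) = 1001: x ≡ 879 (mod 1001).
Verify: 879 mod 13 = 8 ✓, 879 mod 11 = 10 ✓, 879 mod 7 = 4 ✓.

x ≡ 879 (mod 1001).


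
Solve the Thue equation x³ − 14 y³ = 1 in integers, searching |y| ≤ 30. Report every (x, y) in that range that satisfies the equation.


The equation is x³ - 14y³ = 1. For fixed y, x³ = 14·y³ + 1, so a solution requires the RHS to be a perfect cube.
Strategy: iterate y from -30 to 30, compute RHS = 14·y³ + 1, and check whether it is a (positive or negative) perfect cube.
Check small values of y:
  y = 0: RHS = 1 = (1)³ ⇒ x = 1 works.
  y = 1: RHS = 15 is not a perfect cube.
  y = -1: RHS = -13 is not a perfect cube.
  y = 2: RHS = 113 is not a perfect cube.
  y = -2: RHS = -111 is not a perfect cube.
  y = 3: RHS = 379 is not a perfect cube.
  y = -3: RHS = -377 is not a perfect cube.
Continuing the search up to |y| = 30 finds no further solutions beyond those listed.
Collected solutions: (1, 0).

Solutions (with |y| ≤ 30): (1, 0).


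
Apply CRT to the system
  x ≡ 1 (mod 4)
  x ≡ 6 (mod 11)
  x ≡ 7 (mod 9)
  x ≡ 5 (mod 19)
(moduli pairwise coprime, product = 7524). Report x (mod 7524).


Product of moduli M = 4 · 11 · 9 · 19 = 7524.
Merge one congruence at a time:
  Start: x ≡ 1 (mod 4).
  Combine with x ≡ 6 (mod 11); new modulus lcm = 44.
    Write x = 1 + 4·t and substitute into x ≡ 6 (mod 11): 4·t ≡ 6 − 1 = 5 (mod 11).
    The inverse of 4 mod 11 is 3 (since 4·3 = 12 = 1·11 + 1), so t ≡ 3·5 = 15 ≡ 4 (mod 11).
    Then x = 1 + 4·4 = 17, valid modulo lcm(4, 11) = 44: x ≡ 17 (mod 44).
  Combine with x ≡ 7 (mod 9); new modulus lcm = 396.
    Write x = 17 + 44·t and substitute into x ≡ 7 (mod 9): 44·t ≡ 7 − 17 = -10 (mod 9).
    Reduce coefficients mod 9: 8·t ≡ 8 (mod 9).
    The inverse of 8 mod 9 is 8 (since 8·8 = 64 = 7·9 + 1), so t ≡ 8·8 = 64 ≡ 1 (mod 9).
    Then x = 17 + 44·1 = 61, valid modulo lcm(44, 9) = 396: x ≡ 61 (mod 396).
  Combine with x ≡ 5 (mod 19); new modulus lcm = 7524.
    Write x = 61 + 396·t and substitute into x ≡ 5 (mod 19): 396·t ≡ 5 − 61 = -56 (mod 19).
    Reduce coefficients mod 19: 16·t ≡ 1 (mod 19).
    The inverse of 16 mod 19 is 6 (since 16·6 = 96 = 5·19 + 1), so t ≡ 6·1 = 6 ≡ 6 (mod 19).
    Then x = 61 + 396·6 = 2437, valid modulo lcm(396, 19) = 7524: x ≡ 2437 (mod 7524).
Verify against each original: 2437 mod 4 = 1, 2437 mod 11 = 6, 2437 mod 9 = 7, 2437 mod 19 = 5.

x ≡ 2437 (mod 7524).


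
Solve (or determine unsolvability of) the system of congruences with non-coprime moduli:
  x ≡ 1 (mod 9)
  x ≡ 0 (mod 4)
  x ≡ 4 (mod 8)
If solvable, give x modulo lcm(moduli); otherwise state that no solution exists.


Moduli 9, 4, 8 are not pairwise coprime, so CRT works modulo lcm(m_i) when all pairwise compatibility conditions hold.
Pairwise compatibility: gcd(m_i, m_j) must divide a_i - a_j for every pair.
Merge one congruence at a time:
  Start: x ≡ 1 (mod 9).
  Combine with x ≡ 0 (mod 4): gcd(9, 4) = 1; 0 - 1 = -1, which IS divisible by 1, so compatible.
    Write x = 1 + 9·t and substitute into x ≡ 0 (mod 4): 9·t ≡ 0 − 1 = -1 (mod 4).
    Reduce coefficients mod 4: 1·t ≡ 3 (mod 4).
    So t ≡ 3 (mod 4).
    Then x = 1 + 9·3 = 28, valid modulo lcm(9, 4) = 36: x ≡ 28 (mod 36).
  Combine with x ≡ 4 (mod 8): gcd(36, 8) = 4; 4 - 28 = -24, which IS divisible by 4, so compatible.
    Write x = 28 + 36·t and substitute into x ≡ 4 (mod 8): 36·t ≡ 4 − 28 = -24 (mod 8).
    Divide the congruence (and modulus) by g = 4: 9·t ≡ -6 (mod 2).
    Reduce coefficients mod 2: 1·t ≡ 0 (mod 2).
    So t ≡ 0 (mod 2).
    Then x = 28 + 36·0 = 28, valid modulo lcm(36, 8) = 72: x ≡ 28 (mod 72).
Verify: 28 mod 9 = 1, 28 mod 4 = 0, 28 mod 8 = 4.

x ≡ 28 (mod 72).


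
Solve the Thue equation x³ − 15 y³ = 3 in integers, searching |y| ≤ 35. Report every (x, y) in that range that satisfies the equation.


The equation is x³ - 15y³ = 3. For fixed y, x³ = 15·y³ + 3, so a solution requires the RHS to be a perfect cube.
Strategy: iterate y from -35 to 35, compute RHS = 15·y³ + 3, and check whether it is a (positive or negative) perfect cube.
Check small values of y:
  y = 0: RHS = 3 is not a perfect cube.
  y = 1: RHS = 18 is not a perfect cube.
  y = -1: RHS = -12 is not a perfect cube.
  y = 2: RHS = 123 is not a perfect cube.
  y = -2: RHS = -117 is not a perfect cube.
  y = 3: RHS = 408 is not a perfect cube.
  y = -3: RHS = -402 is not a perfect cube.
Continuing the search up to |y| = 35 finds no solutions either.
No (x, y) in the scanned range satisfies the equation.

No integer solutions with |y| ≤ 35.


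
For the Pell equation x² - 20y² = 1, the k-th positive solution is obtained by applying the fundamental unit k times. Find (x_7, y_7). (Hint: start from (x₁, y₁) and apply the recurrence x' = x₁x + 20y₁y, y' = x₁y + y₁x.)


Step 1: Find the fundamental solution (x₁, y₁) of x² - 20y² = 1.
  Expand √20 as a continued fraction. a₀ = ⌊√20⌋ = 4; iterate m_{k+1} = d_k·a_k − m_k, d_{k+1} = (20 − m_{k+1}²)/d_k, a_{k+1} = ⌊(a₀ + m_{k+1})/d_{k+1}⌋ (starting m₀ = 0, d₀ = 1), with convergents p_k = a_k·p_{k-1} + p_{k-2}, q_k = a_k·q_{k-1} + q_{k-2} (p₋₁ = 1, q₋₁ = 0):
  k = 0: a₀ = 4; p₀/q₀ = 4/1; p₀² − 20·q₀² = 16 − 20 = -4.
  k = 1: m = 4, d = 4, a = ⌊(4 + 4)/4⌋ = 2; p/q = (2·4 + 1)/(2·1 + 0) = 9/2; p² − 20·q² = 81 − 80 = 1.
  The first convergent with p² − 20·q² = 1 gives the fundamental solution (x₁, y₁) = (9, 2).
Step 2: Apply the recurrence (x_{n+1}, y_{n+1}) = (x₁x_n + 20y₁y_n, x₁y_n + y₁x_n) repeatedly.
  From (x_1, y_1) = (9, 2): x_2 = 9·9 + 20·2·2 = 161; y_2 = 9·2 + 2·9 = 36.
  From (x_2, y_2) = (161, 36): x_3 = 9·161 + 20·2·36 = 2889; y_3 = 9·36 + 2·161 = 646.
  From (x_3, y_3) = (2889, 646): x_4 = 9·2889 + 20·2·646 = 51841; y_4 = 9·646 + 2·2889 = 11592.
  From (x_4, y_4) = (51841, 11592): x_5 = 9·51841 + 20·2·11592 = 930249; y_5 = 9·11592 + 2·51841 = 208010.
  From (x_5, y_5) = (930249, 208010): x_6 = 9·930249 + 20·2·208010 = 16692641; y_6 = 9·208010 + 2·930249 = 3732588.
  From (x_6, y_6) = (16692641, 3732588): x_7 = 9·16692641 + 20·2·3732588 = 299537289; y_7 = 9·3732588 + 2·16692641 = 66978574.
Step 3: Verify x_7² - 20·y_7² = 89722587501469521 - 89722587501469520 = 1 (should be 1). ✓

(x_1, y_1) = (9, 2); (x_7, y_7) = (299537289, 66978574).


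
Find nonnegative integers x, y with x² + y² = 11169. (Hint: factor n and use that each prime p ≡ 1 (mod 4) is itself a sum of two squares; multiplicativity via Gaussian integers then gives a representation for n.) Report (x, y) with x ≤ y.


Step 1: Factor n = 11169 = 3^2 · 17 · 73.
Step 2: Check the mod-4 condition on each prime factor: 3 ≡ 3 (mod 4), exponent 2 (must be even); 17 ≡ 1 (mod 4), exponent 1; 73 ≡ 1 (mod 4), exponent 1.
All primes ≡ 3 (mod 4) appear to even exponent (or don't appear), so by the two-squares theorem n IS expressible as a sum of two squares.
Step 3: Build a representation. Group n = k² · m with k = 3 and m = 17 · 73 = 1241 (a product of primes ≡ 1 (mod 4)); a representation of m scales to one of n via (k·x)² + (k·y)² = k²(x² + y²). Each prime p ≡ 1 (mod 4) is itself a sum of two squares; find a² by testing p − a² for a perfect square:
  17: 17 − 1² = 16 = 4² ⇒ 17 = 1² + 4².
  73: 73 − 1² = 72, 73 − 2² = 69, 73 − 3² = 64 = 8² ⇒ 73 = 3² + 8².
  Combine using the Brahmagupta–Fibonacci identity (a² + b²)(c² + d²) = (ac − bd)² + (ad + bc)² = (ac + bd)² + (ad − bc)²:
  17 · 73 = 1241: from (1² + 4²)(3² + 8²), take (1·3 − 4·8, 1·8 + 4·3) = (3 − 32, 8 + 12) = (-29, 20); dropping signs (only squares matter) gives (29, 20); check 29² + 20² = 841 + 400 = 1241 ✓.
  Scale by k = 3: (3·29, 3·20) = (87, 60).
Step 4: Order so x ≤ y and verify: 60² + 87² = 3600 + 7569 = 11169 = n. ✓

n = 11169 = 60² + 87² (one valid representation with x ≤ y).


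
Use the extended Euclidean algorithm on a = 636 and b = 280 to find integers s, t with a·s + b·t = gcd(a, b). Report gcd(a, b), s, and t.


Euclidean algorithm on (636, 280) — divide until remainder is 0:
  636 = 2 · 280 + 76
  280 = 3 · 76 + 52
  76 = 1 · 52 + 24
  52 = 2 · 24 + 4
  24 = 6 · 4 + 0
gcd(636, 280) = 4.
Track Bezout coefficients alongside the remainders: start with r₀ = 636 = a·1 + b·0 (s = 1, t = 0) and r₁ = 280 = a·0 + b·1 (s = 0, t = 1); each new remainder r_{k+1} = r_{k-1} − q_k·r_k inherits s_{k+1} = s_{k-1} − q_k·s_k, t_{k+1} = t_{k-1} − q_k·t_k, so r_k = a·s_k + b·t_k at every step:
  q = 2: r = 76, s = 1 − 2·0 = 1, t = 0 − 2·1 = -2  (check: 636·1 + 280·(-2) = 76)
  q = 3: r = 52, s = 0 − 3·1 = -3, t = 1 − 3·(-2) = 7  (check: 636·(-3) + 280·7 = 52)
  q = 1: r = 24, s = 1 − 1·(-3) = 4, t = -2 − 1·7 = -9  (check: 636·4 + 280·(-9) = 24)
  q = 2: r = 4, s = -3 − 2·4 = -11, t = 7 − 2·(-9) = 25  (check: 636·(-11) + 280·25 = 4)
The row with r = 4 (the gcd) gives the Bezout coefficients s = -11, t = 25.
Result: 636 · (-11) + 280 · (25) = 4.

gcd(636, 280) = 4; s = -11, t = 25 (check: 636·(-11) + 280·25 = 4).


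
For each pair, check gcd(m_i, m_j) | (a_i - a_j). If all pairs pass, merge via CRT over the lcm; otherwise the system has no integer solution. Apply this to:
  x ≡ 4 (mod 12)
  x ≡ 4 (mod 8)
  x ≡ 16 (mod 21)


Moduli 12, 8, 21 are not pairwise coprime, so CRT works modulo lcm(m_i) when all pairwise compatibility conditions hold.
Pairwise compatibility: gcd(m_i, m_j) must divide a_i - a_j for every pair.
Merge one congruence at a time:
  Start: x ≡ 4 (mod 12).
  Combine with x ≡ 4 (mod 8): gcd(12, 8) = 4; 4 - 4 = 0, which IS divisible by 4, so compatible.
    Write x = 4 + 12·t and substitute into x ≡ 4 (mod 8): 12·t ≡ 4 − 4 = 0 (mod 8).
    Divide the congruence (and modulus) by g = 4: 3·t ≡ 0 (mod 2).
    Reduce coefficients mod 2: 1·t ≡ 0 (mod 2).
    So t ≡ 0 (mod 2).
    Then x = 4 + 12·0 = 4, valid modulo lcm(12, 8) = 24: x ≡ 4 (mod 24).
  Combine with x ≡ 16 (mod 21): gcd(24, 21) = 3; 16 - 4 = 12, which IS divisible by 3, so compatible.
    Write x = 4 + 24·t and substitute into x ≡ 16 (mod 21): 24·t ≡ 16 − 4 = 12 (mod 21).
    Divide the congruence (and modulus) by g = 3: 8·t ≡ 4 (mod 7).
    Reduce coefficients mod 7: 1·t ≡ 4 (mod 7).
    So t ≡ 4 (mod 7).
    Then x = 4 + 24·4 = 100, valid modulo lcm(24, 21) = 168: x ≡ 100 (mod 168).
Verify: 100 mod 12 = 4, 100 mod 8 = 4, 100 mod 21 = 16.

x ≡ 100 (mod 168).


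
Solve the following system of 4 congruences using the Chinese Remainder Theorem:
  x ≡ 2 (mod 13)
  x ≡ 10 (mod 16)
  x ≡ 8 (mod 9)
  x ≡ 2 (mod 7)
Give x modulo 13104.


Product of moduli M = 13 · 16 · 9 · 7 = 13104.
Merge one congruence at a time:
  Start: x ≡ 2 (mod 13).
  Combine with x ≡ 10 (mod 16); new modulus lcm = 208.
    Write x = 2 + 13·t and substitute into x ≡ 10 (mod 16): 13·t ≡ 10 − 2 = 8 (mod 16).
    The inverse of 13 mod 16 is 5 (since 13·5 = 65 = 4·16 + 1), so t ≡ 5·8 = 40 ≡ 8 (mod 16).
    Then x = 2 + 13·8 = 106, valid modulo lcm(13, 16) = 208: x ≡ 106 (mod 208).
  Combine with x ≡ 8 (mod 9); new modulus lcm = 1872.
    Write x = 106 + 208·t and substitute into x ≡ 8 (mod 9): 208·t ≡ 8 − 106 = -98 (mod 9).
    Reduce coefficients mod 9: 1·t ≡ 1 (mod 9).
    So t ≡ 1 (mod 9).
    Then x = 106 + 208·1 = 314, valid modulo lcm(208, 9) = 1872: x ≡ 314 (mod 1872).
  Combine with x ≡ 2 (mod 7); new modulus lcm = 13104.
    Write x = 314 + 1872·t and substitute into x ≡ 2 (mod 7): 1872·t ≡ 2 − 314 = -312 (mod 7).
    Reduce coefficients mod 7: 3·t ≡ 3 (mod 7).
    The inverse of 3 mod 7 is 5 (since 3·5 = 15 = 2·7 + 1), so t ≡ 5·3 = 15 ≡ 1 (mod 7).
    Then x = 314 + 1872·1 = 2186, valid modulo lcm(1872, 7) = 13104: x ≡ 2186 (mod 13104).
Verify against each original: 2186 mod 13 = 2, 2186 mod 16 = 10, 2186 mod 9 = 8, 2186 mod 7 = 2.

x ≡ 2186 (mod 13104).


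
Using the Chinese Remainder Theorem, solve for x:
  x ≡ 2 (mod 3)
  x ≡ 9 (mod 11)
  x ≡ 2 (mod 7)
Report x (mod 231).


Moduli 3, 11, 7 are pairwise coprime; by CRT there is a unique solution modulo M = 3 · 11 · 7 = 231.
Solve pairwise, accumulating the modulus:
  Start with x ≡ 2 (mod 3).
  Combine with x ≡ 9 (mod 11): since gcd(3, 11) = 1, we get a unique residue mod 33.
    Write x = 2 + 3·t and substitute into x ≡ 9 (mod 11): 3·t ≡ 9 − 2 = 7 (mod 11).
    The inverse of 3 mod 11 is 4 (since 3·4 = 12 = 1·11 + 1), so t ≡ 4·7 = 28 ≡ 6 (mod 11).
    Then x = 2 + 3·6 = 20, valid modulo lcm(3, 11) = 33: x ≡ 20 (mod 33).
  Combine with x ≡ 2 (mod 7): since gcd(33, 7) = 1, we get a unique residue mod 231.
    Write x = 20 + 33·t and substitute into x ≡ 2 (mod 7): 33·t ≡ 2 − 20 = -18 (mod 7).
    Reduce coefficients mod 7: 5·t ≡ 3 (mod 7).
    The inverse of 5 mod 7 is 3 (since 5·3 = 15 = 2·7 + 1), so t ≡ 3·3 = 9 ≡ 2 (mod 7).
    Then x = 20 + 33·2 = 86, valid modulo lcm(33, 7) = 231: x ≡ 86 (mod 231).
Verify: 86 mod 3 = 2 ✓, 86 mod 11 = 9 ✓, 86 mod 7 = 2 ✓.

x ≡ 86 (mod 231).


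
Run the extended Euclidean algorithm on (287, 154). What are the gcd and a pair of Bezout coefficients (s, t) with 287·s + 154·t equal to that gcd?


Euclidean algorithm on (287, 154) — divide until remainder is 0:
  287 = 1 · 154 + 133
  154 = 1 · 133 + 21
  133 = 6 · 21 + 7
  21 = 3 · 7 + 0
gcd(287, 154) = 7.
Track Bezout coefficients alongside the remainders: start with r₀ = 287 = a·1 + b·0 (s = 1, t = 0) and r₁ = 154 = a·0 + b·1 (s = 0, t = 1); each new remainder r_{k+1} = r_{k-1} − q_k·r_k inherits s_{k+1} = s_{k-1} − q_k·s_k, t_{k+1} = t_{k-1} − q_k·t_k, so r_k = a·s_k + b·t_k at every step:
  q = 1: r = 133, s = 1 − 1·0 = 1, t = 0 − 1·1 = -1  (check: 287·1 + 154·(-1) = 133)
  q = 1: r = 21, s = 0 − 1·1 = -1, t = 1 − 1·(-1) = 2  (check: 287·(-1) + 154·2 = 21)
  q = 6: r = 7, s = 1 − 6·(-1) = 7, t = -1 − 6·2 = -13  (check: 287·7 + 154·(-13) = 7)
The row with r = 7 (the gcd) gives the Bezout coefficients s = 7, t = -13.
Result: 287 · (7) + 154 · (-13) = 7.

gcd(287, 154) = 7; s = 7, t = -13 (check: 287·7 + 154·(-13) = 7).


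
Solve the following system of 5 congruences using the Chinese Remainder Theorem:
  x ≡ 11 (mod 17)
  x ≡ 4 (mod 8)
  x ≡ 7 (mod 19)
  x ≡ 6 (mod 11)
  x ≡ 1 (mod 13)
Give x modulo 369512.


Product of moduli M = 17 · 8 · 19 · 11 · 13 = 369512.
Merge one congruence at a time:
  Start: x ≡ 11 (mod 17).
  Combine with x ≡ 4 (mod 8); new modulus lcm = 136.
    Write x = 11 + 17·t and substitute into x ≡ 4 (mod 8): 17·t ≡ 4 − 11 = -7 (mod 8).
    Reduce coefficients mod 8: 1·t ≡ 1 (mod 8).
    So t ≡ 1 (mod 8).
    Then x = 11 + 17·1 = 28, valid modulo lcm(17, 8) = 136: x ≡ 28 (mod 136).
  Combine with x ≡ 7 (mod 19); new modulus lcm = 2584.
    Write x = 28 + 136·t and substitute into x ≡ 7 (mod 19): 136·t ≡ 7 − 28 = -21 (mod 19).
    Reduce coefficients mod 19: 3·t ≡ 17 (mod 19).
    The inverse of 3 mod 19 is 13 (since 3·13 = 39 = 2·19 + 1), so t ≡ 13·17 = 221 ≡ 12 (mod 19).
    Then x = 28 + 136·12 = 1660, valid modulo lcm(136, 19) = 2584: x ≡ 1660 (mod 2584).
  Combine with x ≡ 6 (mod 11); new modulus lcm = 28424.
    Write x = 1660 + 2584·t and substitute into x ≡ 6 (mod 11): 2584·t ≡ 6 − 1660 = -1654 (mod 11).
    Reduce coefficients mod 11: 10·t ≡ 7 (mod 11).
    The inverse of 10 mod 11 is 10 (since 10·10 = 100 = 9·11 + 1), so t ≡ 10·7 = 70 ≡ 4 (mod 11).
    Then x = 1660 + 2584·4 = 11996, valid modulo lcm(2584, 11) = 28424: x ≡ 11996 (mod 28424).
  Combine with x ≡ 1 (mod 13); new modulus lcm = 369512.
    Write x = 11996 + 28424·t and substitute into x ≡ 1 (mod 13): 28424·t ≡ 1 − 11996 = -11995 (mod 13).
    Reduce coefficients mod 13: 6·t ≡ 4 (mod 13).
    The inverse of 6 mod 13 is 11 (since 6·11 = 66 = 5·13 + 1), so t ≡ 11·4 = 44 ≡ 5 (mod 13).
    Then x = 11996 + 28424·5 = 154116, valid modulo lcm(28424, 13) = 369512: x ≡ 154116 (mod 369512).
Verify against each original: 154116 mod 17 = 11, 154116 mod 8 = 4, 154116 mod 19 = 7, 154116 mod 11 = 6, 154116 mod 13 = 1.

x ≡ 154116 (mod 369512).


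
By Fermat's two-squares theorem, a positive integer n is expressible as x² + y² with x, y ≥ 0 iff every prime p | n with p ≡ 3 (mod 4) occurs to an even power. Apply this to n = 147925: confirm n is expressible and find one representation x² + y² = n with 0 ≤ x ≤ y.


Step 1: Factor n = 147925 = 5^2 · 61 · 97.
Step 2: Check the mod-4 condition on each prime factor: 5 ≡ 1 (mod 4), exponent 2; 61 ≡ 1 (mod 4), exponent 1; 97 ≡ 1 (mod 4), exponent 1.
All primes ≡ 3 (mod 4) appear to even exponent (or don't appear), so by the two-squares theorem n IS expressible as a sum of two squares.
Step 3: Build a representation. Group n = k² · m with k = 5 and m = 61 · 97 = 5917 (a product of primes ≡ 1 (mod 4)); a representation of m scales to one of n via (k·x)² + (k·y)² = k²(x² + y²). Each prime p ≡ 1 (mod 4) is itself a sum of two squares; find a² by testing p − a² for a perfect square:
  61: 61 − 1² = 60, 61 − 2² = 57, 61 − 3² = 52, 61 − 4² = 45, 61 − 5² = 36 = 6² ⇒ 61 = 5² + 6².
  97: 97 − 1² = 96, 97 − 2² = 93, 97 − 3² = 88, 97 − 4² = 81 = 9² ⇒ 97 = 4² + 9².
  Combine using the Brahmagupta–Fibonacci identity (a² + b²)(c² + d²) = (ac − bd)² + (ad + bc)² = (ac + bd)² + (ad − bc)²:
  61 · 97 = 5917: from (5² + 6²)(4² + 9²), take (5·4 − 6·9, 5·9 + 6·4) = (20 − 54, 45 + 24) = (-34, 69); dropping signs (only squares matter) gives (34, 69); check 34² + 69² = 1156 + 4761 = 5917 ✓.
  Scale by k = 5: (5·34, 5·69) = (170, 345).
Step 4: Order so x ≤ y and verify: 170² + 345² = 28900 + 119025 = 147925 = n. ✓

n = 147925 = 170² + 345² (one valid representation with x ≤ y).


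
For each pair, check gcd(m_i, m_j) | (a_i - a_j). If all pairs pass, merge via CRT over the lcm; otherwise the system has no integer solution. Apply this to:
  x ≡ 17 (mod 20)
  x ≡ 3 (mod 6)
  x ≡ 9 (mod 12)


Moduli 20, 6, 12 are not pairwise coprime, so CRT works modulo lcm(m_i) when all pairwise compatibility conditions hold.
Pairwise compatibility: gcd(m_i, m_j) must divide a_i - a_j for every pair.
Merge one congruence at a time:
  Start: x ≡ 17 (mod 20).
  Combine with x ≡ 3 (mod 6): gcd(20, 6) = 2; 3 - 17 = -14, which IS divisible by 2, so compatible.
    Write x = 17 + 20·t and substitute into x ≡ 3 (mod 6): 20·t ≡ 3 − 17 = -14 (mod 6).
    Divide the congruence (and modulus) by g = 2: 10·t ≡ -7 (mod 3).
    Reduce coefficients mod 3: 1·t ≡ 2 (mod 3).
    So t ≡ 2 (mod 3).
    Then x = 17 + 20·2 = 57, valid modulo lcm(20, 6) = 60: x ≡ 57 (mod 60).
  Combine with x ≡ 9 (mod 12): gcd(60, 12) = 12; 9 - 57 = -48, which IS divisible by 12, so compatible.
    Write x = 57 + 60·t and substitute into x ≡ 9 (mod 12): 60·t ≡ 9 − 57 = -48 (mod 12).
    Divide the congruence (and modulus) by g = 12: 5·t ≡ -4 (mod 1).
    Modulo 1 every t works; take t = 0.
    Then x = 57 + 60·0 = 57, valid modulo lcm(60, 12) = 60: x ≡ 57 (mod 60).
Verify: 57 mod 20 = 17, 57 mod 6 = 3, 57 mod 12 = 9.

x ≡ 57 (mod 60).


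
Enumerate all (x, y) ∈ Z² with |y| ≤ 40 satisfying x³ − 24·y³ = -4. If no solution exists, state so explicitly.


The equation is x³ - 24y³ = -4. For fixed y, x³ = 24·y³ − 4, so a solution requires the RHS to be a perfect cube.
Strategy: iterate y from -40 to 40, compute RHS = 24·y³ − 4, and check whether it is a (positive or negative) perfect cube.
Check small values of y:
  y = 0: RHS = -4 is not a perfect cube.
  y = 1: RHS = 20 is not a perfect cube.
  y = -1: RHS = -28 is not a perfect cube.
  y = 2: RHS = 188 is not a perfect cube.
  y = -2: RHS = -196 is not a perfect cube.
  y = 3: RHS = 644 is not a perfect cube.
  y = -3: RHS = -652 is not a perfect cube.
Continuing the search up to |y| = 40 finds no solutions either.
No (x, y) in the scanned range satisfies the equation.

No integer solutions with |y| ≤ 40.


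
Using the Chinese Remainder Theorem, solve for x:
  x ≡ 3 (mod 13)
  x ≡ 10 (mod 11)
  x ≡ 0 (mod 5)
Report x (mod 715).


Moduli 13, 11, 5 are pairwise coprime; by CRT there is a unique solution modulo M = 13 · 11 · 5 = 715.
Solve pairwise, accumulating the modulus:
  Start with x ≡ 3 (mod 13).
  Combine with x ≡ 10 (mod 11): since gcd(13, 11) = 1, we get a unique residue mod 143.
    Write x = 3 + 13·t and substitute into x ≡ 10 (mod 11): 13·t ≡ 10 − 3 = 7 (mod 11).
    Reduce coefficients mod 11: 2·t ≡ 7 (mod 11).
    The inverse of 2 mod 11 is 6 (since 2·6 = 12 = 1·11 + 1), so t ≡ 6·7 = 42 ≡ 9 (mod 11).
    Then x = 3 + 13·9 = 120, valid modulo lcm(13, 11) = 143: x ≡ 120 (mod 143).
  Combine with x ≡ 0 (mod 5): since gcd(143, 5) = 1, we get a unique residue mod 715.
    Write x = 120 + 143·t and substitute into x ≡ 0 (mod 5): 143·t ≡ 0 − 120 = -120 (mod 5).
    Reduce coefficients mod 5: 3·t ≡ 0 (mod 5).
    The inverse of 3 mod 5 is 2 (since 3·2 = 6 = 1·5 + 1), so t ≡ 2·0 = 0 ≡ 0 (mod 5).
    Then x = 120 + 143·0 = 120, valid modulo lcm(143, 5) = 715: x ≡ 120 (mod 715).
Verify: 120 mod 13 = 3 ✓, 120 mod 11 = 10 ✓, 120 mod 5 = 0 ✓.

x ≡ 120 (mod 715).


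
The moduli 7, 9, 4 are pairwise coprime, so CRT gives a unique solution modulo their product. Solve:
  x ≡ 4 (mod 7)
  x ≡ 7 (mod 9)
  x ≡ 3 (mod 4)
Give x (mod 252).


Moduli 7, 9, 4 are pairwise coprime; by CRT there is a unique solution modulo M = 7 · 9 · 4 = 252.
Solve pairwise, accumulating the modulus:
  Start with x ≡ 4 (mod 7).
  Combine with x ≡ 7 (mod 9): since gcd(7, 9) = 1, we get a unique residue mod 63.
    Write x = 4 + 7·t and substitute into x ≡ 7 (mod 9): 7·t ≡ 7 − 4 = 3 (mod 9).
    The inverse of 7 mod 9 is 4 (since 7·4 = 28 = 3·9 + 1), so t ≡ 4·3 = 12 ≡ 3 (mod 9).
    Then x = 4 + 7·3 = 25, valid modulo lcm(7, 9) = 63: x ≡ 25 (mod 63).
  Combine with x ≡ 3 (mod 4): since gcd(63, 4) = 1, we get a unique residue mod 252.
    Write x = 25 + 63·t and substitute into x ≡ 3 (mod 4): 63·t ≡ 3 − 25 = -22 (mod 4).
    Reduce coefficients mod 4: 3·t ≡ 2 (mod 4).
    The inverse of 3 mod 4 is 3 (since 3·3 = 9 = 2·4 + 1), so t ≡ 3·2 = 6 ≡ 2 (mod 4).
    Then x = 25 + 63·2 = 151, valid modulo lcm(63, 4) = 252: x ≡ 151 (mod 252).
Verify: 151 mod 7 = 4 ✓, 151 mod 9 = 7 ✓, 151 mod 4 = 3 ✓.

x ≡ 151 (mod 252).


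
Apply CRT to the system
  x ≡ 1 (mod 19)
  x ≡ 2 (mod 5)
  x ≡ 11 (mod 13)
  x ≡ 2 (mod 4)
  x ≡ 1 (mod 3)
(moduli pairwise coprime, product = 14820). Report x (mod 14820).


Product of moduli M = 19 · 5 · 13 · 4 · 3 = 14820.
Merge one congruence at a time:
  Start: x ≡ 1 (mod 19).
  Combine with x ≡ 2 (mod 5); new modulus lcm = 95.
    Write x = 1 + 19·t and substitute into x ≡ 2 (mod 5): 19·t ≡ 2 − 1 = 1 (mod 5).
    Reduce coefficients mod 5: 4·t ≡ 1 (mod 5).
    The inverse of 4 mod 5 is 4 (since 4·4 = 16 = 3·5 + 1), so t ≡ 4·1 = 4 ≡ 4 (mod 5).
    Then x = 1 + 19·4 = 77, valid modulo lcm(19, 5) = 95: x ≡ 77 (mod 95).
  Combine with x ≡ 11 (mod 13); new modulus lcm = 1235.
    Write x = 77 + 95·t and substitute into x ≡ 11 (mod 13): 95·t ≡ 11 − 77 = -66 (mod 13).
    Reduce coefficients mod 13: 4·t ≡ 12 (mod 13).
    The inverse of 4 mod 13 is 10 (since 4·10 = 40 = 3·13 + 1), so t ≡ 10·12 = 120 ≡ 3 (mod 13).
    Then x = 77 + 95·3 = 362, valid modulo lcm(95, 13) = 1235: x ≡ 362 (mod 1235).
  Combine with x ≡ 2 (mod 4); new modulus lcm = 4940.
    Write x = 362 + 1235·t and substitute into x ≡ 2 (mod 4): 1235·t ≡ 2 − 362 = -360 (mod 4).
    Reduce coefficients mod 4: 3·t ≡ 0 (mod 4).
    The inverse of 3 mod 4 is 3 (since 3·3 = 9 = 2·4 + 1), so t ≡ 3·0 = 0 ≡ 0 (mod 4).
    Then x = 362 + 1235·0 = 362, valid modulo lcm(1235, 4) = 4940: x ≡ 362 (mod 4940).
  Combine with x ≡ 1 (mod 3); new modulus lcm = 14820.
    Write x = 362 + 4940·t and substitute into x ≡ 1 (mod 3): 4940·t ≡ 1 − 362 = -361 (mod 3).
    Reduce coefficients mod 3: 2·t ≡ 2 (mod 3).
    The inverse of 2 mod 3 is 2 (since 2·2 = 4 = 1·3 + 1), so t ≡ 2·2 = 4 ≡ 1 (mod 3).
    Then x = 362 + 4940·1 = 5302, valid modulo lcm(4940, 3) = 14820: x ≡ 5302 (mod 14820).
Verify against each original: 5302 mod 19 = 1, 5302 mod 5 = 2, 5302 mod 13 = 11, 5302 mod 4 = 2, 5302 mod 3 = 1.

x ≡ 5302 (mod 14820).


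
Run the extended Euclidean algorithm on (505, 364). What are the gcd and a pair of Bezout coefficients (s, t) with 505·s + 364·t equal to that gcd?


Euclidean algorithm on (505, 364) — divide until remainder is 0:
  505 = 1 · 364 + 141
  364 = 2 · 141 + 82
  141 = 1 · 82 + 59
  82 = 1 · 59 + 23
  59 = 2 · 23 + 13
  23 = 1 · 13 + 10
  13 = 1 · 10 + 3
  10 = 3 · 3 + 1
  3 = 3 · 1 + 0
gcd(505, 364) = 1.
Track Bezout coefficients alongside the remainders: start with r₀ = 505 = a·1 + b·0 (s = 1, t = 0) and r₁ = 364 = a·0 + b·1 (s = 0, t = 1); each new remainder r_{k+1} = r_{k-1} − q_k·r_k inherits s_{k+1} = s_{k-1} − q_k·s_k, t_{k+1} = t_{k-1} − q_k·t_k, so r_k = a·s_k + b·t_k at every step:
  q = 1: r = 141, s = 1 − 1·0 = 1, t = 0 − 1·1 = -1  (check: 505·1 + 364·(-1) = 141)
  q = 2: r = 82, s = 0 − 2·1 = -2, t = 1 − 2·(-1) = 3  (check: 505·(-2) + 364·3 = 82)
  q = 1: r = 59, s = 1 − 1·(-2) = 3, t = -1 − 1·3 = -4  (check: 505·3 + 364·(-4) = 59)
  q = 1: r = 23, s = -2 − 1·3 = -5, t = 3 − 1·(-4) = 7  (check: 505·(-5) + 364·7 = 23)
  q = 2: r = 13, s = 3 − 2·(-5) = 13, t = -4 − 2·7 = -18  (check: 505·13 + 364·(-18) = 13)
  q = 1: r = 10, s = -5 − 1·13 = -18, t = 7 − 1·(-18) = 25  (check: 505·(-18) + 364·25 = 10)
  q = 1: r = 3, s = 13 − 1·(-18) = 31, t = -18 − 1·25 = -43  (check: 505·31 + 364·(-43) = 3)
  q = 3: r = 1, s = -18 − 3·31 = -111, t = 25 − 3·(-43) = 154  (check: 505·(-111) + 364·154 = 1)
The row with r = 1 (the gcd) gives the Bezout coefficients s = -111, t = 154.
Result: 505 · (-111) + 364 · (154) = 1.

gcd(505, 364) = 1; s = -111, t = 154 (check: 505·(-111) + 364·154 = 1).


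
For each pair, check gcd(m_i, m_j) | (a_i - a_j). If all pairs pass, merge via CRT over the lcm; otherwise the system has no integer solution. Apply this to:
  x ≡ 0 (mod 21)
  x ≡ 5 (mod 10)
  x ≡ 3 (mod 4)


Moduli 21, 10, 4 are not pairwise coprime, so CRT works modulo lcm(m_i) when all pairwise compatibility conditions hold.
Pairwise compatibility: gcd(m_i, m_j) must divide a_i - a_j for every pair.
Merge one congruence at a time:
  Start: x ≡ 0 (mod 21).
  Combine with x ≡ 5 (mod 10): gcd(21, 10) = 1; 5 - 0 = 5, which IS divisible by 1, so compatible.
    Write x = 0 + 21·t and substitute into x ≡ 5 (mod 10): 21·t ≡ 5 − 0 = 5 (mod 10).
    Reduce coefficients mod 10: 1·t ≡ 5 (mod 10).
    So t ≡ 5 (mod 10).
    Then x = 0 + 21·5 = 105, valid modulo lcm(21, 10) = 210: x ≡ 105 (mod 210).
  Combine with x ≡ 3 (mod 4): gcd(210, 4) = 2; 3 - 105 = -102, which IS divisible by 2, so compatible.
    Write x = 105 + 210·t and substitute into x ≡ 3 (mod 4): 210·t ≡ 3 − 105 = -102 (mod 4).
    Divide the congruence (and modulus) by g = 2: 105·t ≡ -51 (mod 2).
    Reduce coefficients mod 2: 1·t ≡ 1 (mod 2).
    So t ≡ 1 (mod 2).
    Then x = 105 + 210·1 = 315, valid modulo lcm(210, 4) = 420: x ≡ 315 (mod 420).
Verify: 315 mod 21 = 0, 315 mod 10 = 5, 315 mod 4 = 3.

x ≡ 315 (mod 420).


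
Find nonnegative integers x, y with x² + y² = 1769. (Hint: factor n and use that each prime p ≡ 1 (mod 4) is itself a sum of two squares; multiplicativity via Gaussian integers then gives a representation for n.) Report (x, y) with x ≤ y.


Step 1: Factor n = 1769 = 29 · 61.
Step 2: Check the mod-4 condition on each prime factor: 29 ≡ 1 (mod 4), exponent 1; 61 ≡ 1 (mod 4), exponent 1.
All primes ≡ 3 (mod 4) appear to even exponent (or don't appear), so by the two-squares theorem n IS expressible as a sum of two squares.
Step 3: Build a representation. Here n = 29 · 61 is a product of primes ≡ 1 (mod 4). Each prime p ≡ 1 (mod 4) is itself a sum of two squares; find a² by testing p − a² for a perfect square:
  29: 29 − 1² = 28, 29 − 2² = 25 = 5² ⇒ 29 = 2² + 5².
  61: 61 − 1² = 60, 61 − 2² = 57, 61 − 3² = 52, 61 − 4² = 45, 61 − 5² = 36 = 6² ⇒ 61 = 5² + 6².
  Combine using the Brahmagupta–Fibonacci identity (a² + b²)(c² + d²) = (ac − bd)² + (ad + bc)² = (ac + bd)² + (ad − bc)²:
  29 · 61 = 1769: from (2² + 5²)(5² + 6²), take (2·5 − 5·6, 2·6 + 5·5) = (10 − 30, 12 + 25) = (-20, 37); dropping signs (only squares matter) gives (20, 37); check 20² + 37² = 400 + 1369 = 1769 ✓.
Step 4: Order so x ≤ y and verify: 20² + 37² = 400 + 1369 = 1769 = n. ✓

n = 1769 = 20² + 37² (one valid representation with x ≤ y).


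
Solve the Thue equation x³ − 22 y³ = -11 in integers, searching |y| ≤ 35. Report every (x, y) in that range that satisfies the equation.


The equation is x³ - 22y³ = -11. For fixed y, x³ = 22·y³ − 11, so a solution requires the RHS to be a perfect cube.
Strategy: iterate y from -35 to 35, compute RHS = 22·y³ − 11, and check whether it is a (positive or negative) perfect cube.
Check small values of y:
  y = 0: RHS = -11 is not a perfect cube.
  y = 1: RHS = 11 is not a perfect cube.
  y = -1: RHS = -33 is not a perfect cube.
  y = 2: RHS = 165 is not a perfect cube.
  y = -2: RHS = -187 is not a perfect cube.
  y = 3: RHS = 583 is not a perfect cube.
  y = -3: RHS = -605 is not a perfect cube.
Continuing the search up to |y| = 35 finds no solutions either.
No (x, y) in the scanned range satisfies the equation.

No integer solutions with |y| ≤ 35.


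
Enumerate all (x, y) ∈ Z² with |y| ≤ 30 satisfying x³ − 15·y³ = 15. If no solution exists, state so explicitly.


The equation is x³ - 15y³ = 15. For fixed y, x³ = 15·y³ + 15, so a solution requires the RHS to be a perfect cube.
Strategy: iterate y from -30 to 30, compute RHS = 15·y³ + 15, and check whether it is a (positive or negative) perfect cube.
Check small values of y:
  y = 0: RHS = 15 is not a perfect cube.
  y = 1: RHS = 30 is not a perfect cube.
  y = -1: RHS = 0 = (0)³ ⇒ x = 0 works.
  y = 2: RHS = 135 is not a perfect cube.
  y = -2: RHS = -105 is not a perfect cube.
  y = 3: RHS = 420 is not a perfect cube.
  y = -3: RHS = -390 is not a perfect cube.
Continuing the search up to |y| = 30 finds no further solutions beyond those listed.
Collected solutions: (0, -1).

Solutions (with |y| ≤ 30): (0, -1).


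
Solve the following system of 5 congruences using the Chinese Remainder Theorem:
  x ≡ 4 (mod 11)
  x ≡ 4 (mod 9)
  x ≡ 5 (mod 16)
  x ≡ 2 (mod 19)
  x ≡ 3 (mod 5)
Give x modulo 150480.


Product of moduli M = 11 · 9 · 16 · 19 · 5 = 150480.
Merge one congruence at a time:
  Start: x ≡ 4 (mod 11).
  Combine with x ≡ 4 (mod 9); new modulus lcm = 99.
    Write x = 4 + 11·t and substitute into x ≡ 4 (mod 9): 11·t ≡ 4 − 4 = 0 (mod 9).
    Reduce coefficients mod 9: 2·t ≡ 0 (mod 9).
    The inverse of 2 mod 9 is 5 (since 2·5 = 10 = 1·9 + 1), so t ≡ 5·0 = 0 ≡ 0 (mod 9).
    Then x = 4 + 11·0 = 4, valid modulo lcm(11, 9) = 99: x ≡ 4 (mod 99).
  Combine with x ≡ 5 (mod 16); new modulus lcm = 1584.
    Write x = 4 + 99·t and substitute into x ≡ 5 (mod 16): 99·t ≡ 5 − 4 = 1 (mod 16).
    Reduce coefficients mod 16: 3·t ≡ 1 (mod 16).
    The inverse of 3 mod 16 is 11 (since 3·11 = 33 = 2·16 + 1), so t ≡ 11·1 = 11 ≡ 11 (mod 16).
    Then x = 4 + 99·11 = 1093, valid modulo lcm(99, 16) = 1584: x ≡ 1093 (mod 1584).
  Combine with x ≡ 2 (mod 19); new modulus lcm = 30096.
    Write x = 1093 + 1584·t and substitute into x ≡ 2 (mod 19): 1584·t ≡ 2 − 1093 = -1091 (mod 19).
    Reduce coefficients mod 19: 7·t ≡ 11 (mod 19).
    The inverse of 7 mod 19 is 11 (since 7·11 = 77 = 4·19 + 1), so t ≡ 11·11 = 121 ≡ 7 (mod 19).
    Then x = 1093 + 1584·7 = 12181, valid modulo lcm(1584, 19) = 30096: x ≡ 12181 (mod 30096).
  Combine with x ≡ 3 (mod 5); new modulus lcm = 150480.
    Write x = 12181 + 30096·t and substitute into x ≡ 3 (mod 5): 30096·t ≡ 3 − 12181 = -12178 (mod 5).
    Reduce coefficients mod 5: 1·t ≡ 2 (mod 5).
    So t ≡ 2 (mod 5).
    Then x = 12181 + 30096·2 = 72373, valid modulo lcm(30096, 5) = 150480: x ≡ 72373 (mod 150480).
Verify against each original: 72373 mod 11 = 4, 72373 mod 9 = 4, 72373 mod 16 = 5, 72373 mod 19 = 2, 72373 mod 5 = 3.

x ≡ 72373 (mod 150480).


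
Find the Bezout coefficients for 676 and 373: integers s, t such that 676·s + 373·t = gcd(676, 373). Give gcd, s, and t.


Euclidean algorithm on (676, 373) — divide until remainder is 0:
  676 = 1 · 373 + 303
  373 = 1 · 303 + 70
  303 = 4 · 70 + 23
  70 = 3 · 23 + 1
  23 = 23 · 1 + 0
gcd(676, 373) = 1.
Track Bezout coefficients alongside the remainders: start with r₀ = 676 = a·1 + b·0 (s = 1, t = 0) and r₁ = 373 = a·0 + b·1 (s = 0, t = 1); each new remainder r_{k+1} = r_{k-1} − q_k·r_k inherits s_{k+1} = s_{k-1} − q_k·s_k, t_{k+1} = t_{k-1} − q_k·t_k, so r_k = a·s_k + b·t_k at every step:
  q = 1: r = 303, s = 1 − 1·0 = 1, t = 0 − 1·1 = -1  (check: 676·1 + 373·(-1) = 303)
  q = 1: r = 70, s = 0 − 1·1 = -1, t = 1 − 1·(-1) = 2  (check: 676·(-1) + 373·2 = 70)
  q = 4: r = 23, s = 1 − 4·(-1) = 5, t = -1 − 4·2 = -9  (check: 676·5 + 373·(-9) = 23)
  q = 3: r = 1, s = -1 − 3·5 = -16, t = 2 − 3·(-9) = 29  (check: 676·(-16) + 373·29 = 1)
The row with r = 1 (the gcd) gives the Bezout coefficients s = -16, t = 29.
Result: 676 · (-16) + 373 · (29) = 1.

gcd(676, 373) = 1; s = -16, t = 29 (check: 676·(-16) + 373·29 = 1).


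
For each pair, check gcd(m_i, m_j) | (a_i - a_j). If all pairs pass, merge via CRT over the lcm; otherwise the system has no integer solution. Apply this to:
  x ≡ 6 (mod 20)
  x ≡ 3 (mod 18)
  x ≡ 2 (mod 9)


Moduli 20, 18, 9 are not pairwise coprime, so CRT works modulo lcm(m_i) when all pairwise compatibility conditions hold.
Pairwise compatibility: gcd(m_i, m_j) must divide a_i - a_j for every pair.
Merge one congruence at a time:
  Start: x ≡ 6 (mod 20).
  Combine with x ≡ 3 (mod 18): gcd(20, 18) = 2, and 3 - 6 = -3 is NOT divisible by 2.
    ⇒ system is inconsistent (no integer solution).

No solution (the system is inconsistent).


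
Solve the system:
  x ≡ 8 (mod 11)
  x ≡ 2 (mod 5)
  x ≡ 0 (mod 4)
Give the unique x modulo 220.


Moduli 11, 5, 4 are pairwise coprime; by CRT there is a unique solution modulo M = 11 · 5 · 4 = 220.
Solve pairwise, accumulating the modulus:
  Start with x ≡ 8 (mod 11).
  Combine with x ≡ 2 (mod 5): since gcd(11, 5) = 1, we get a unique residue mod 55.
    Write x = 8 + 11·t and substitute into x ≡ 2 (mod 5): 11·t ≡ 2 − 8 = -6 (mod 5).
    Reduce coefficients mod 5: 1·t ≡ 4 (mod 5).
    So t ≡ 4 (mod 5).
    Then x = 8 + 11·4 = 52, valid modulo lcm(11, 5) = 55: x ≡ 52 (mod 55).
  Combine with x ≡ 0 (mod 4): since gcd(55, 4) = 1, we get a unique residue mod 220.
    Write x = 52 + 55·t and substitute into x ≡ 0 (mod 4): 55·t ≡ 0 − 52 = -52 (mod 4).
    Reduce coefficients mod 4: 3·t ≡ 0 (mod 4).
    The inverse of 3 mod 4 is 3 (since 3·3 = 9 = 2·4 + 1), so t ≡ 3·0 = 0 ≡ 0 (mod 4).
    Then x = 52 + 55·0 = 52, valid modulo lcm(55, 4) = 220: x ≡ 52 (mod 220).
Verify: 52 mod 11 = 8 ✓, 52 mod 5 = 2 ✓, 52 mod 4 = 0 ✓.

x ≡ 52 (mod 220).


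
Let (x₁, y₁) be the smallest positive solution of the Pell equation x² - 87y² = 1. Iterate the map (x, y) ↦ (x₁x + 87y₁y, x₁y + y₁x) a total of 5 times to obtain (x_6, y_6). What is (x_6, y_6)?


Step 1: Find the fundamental solution (x₁, y₁) of x² - 87y² = 1.
  Expand √87 as a continued fraction. a₀ = ⌊√87⌋ = 9; iterate m_{k+1} = d_k·a_k − m_k, d_{k+1} = (87 − m_{k+1}²)/d_k, a_{k+1} = ⌊(a₀ + m_{k+1})/d_{k+1}⌋ (starting m₀ = 0, d₀ = 1), with convergents p_k = a_k·p_{k-1} + p_{k-2}, q_k = a_k·q_{k-1} + q_{k-2} (p₋₁ = 1, q₋₁ = 0):
  k = 0: a₀ = 9; p₀/q₀ = 9/1; p₀² − 87·q₀² = 81 − 87 = -6.
  k = 1: m = 9, d = 6, a = ⌊(9 + 9)/6⌋ = 3; p/q = (3·9 + 1)/(3·1 + 0) = 28/3; p² − 87·q² = 784 − 783 = 1.
  The first convergent with p² − 87·q² = 1 gives the fundamental solution (x₁, y₁) = (28, 3).
Step 2: Apply the recurrence (x_{n+1}, y_{n+1}) = (x₁x_n + 87y₁y_n, x₁y_n + y₁x_n) repeatedly.
  From (x_1, y_1) = (28, 3): x_2 = 28·28 + 87·3·3 = 1567; y_2 = 28·3 + 3·28 = 168.
  From (x_2, y_2) = (1567, 168): x_3 = 28·1567 + 87·3·168 = 87724; y_3 = 28·168 + 3·1567 = 9405.
  From (x_3, y_3) = (87724, 9405): x_4 = 28·87724 + 87·3·9405 = 4910977; y_4 = 28·9405 + 3·87724 = 526512.
  From (x_4, y_4) = (4910977, 526512): x_5 = 28·4910977 + 87·3·526512 = 274926988; y_5 = 28·526512 + 3·4910977 = 29475267.
  From (x_5, y_5) = (274926988, 29475267): x_6 = 28·274926988 + 87·3·29475267 = 15391000351; y_6 = 28·29475267 + 3·274926988 = 1650088440.
Step 3: Verify x_6² - 87·y_6² = 236882891804482123201 - 236882891804482123200 = 1 (should be 1). ✓

(x_1, y_1) = (28, 3); (x_6, y_6) = (15391000351, 1650088440).
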